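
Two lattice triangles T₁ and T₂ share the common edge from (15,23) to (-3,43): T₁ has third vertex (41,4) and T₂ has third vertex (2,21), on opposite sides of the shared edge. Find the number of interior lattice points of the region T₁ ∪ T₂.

236

The union is the simple quadrilateral with vertices (15,23), (41,4), (-3,43), (2,21) in order.
The shoelace formula gives twice the area as |(15·4 − 41·23) + (41·43 − (-3)·4) + ((-3)·21 − 2·43) + (2·23 − 15·21)| = 474, so the area is 237.
The number of boundary lattice points is Σ gcd(|Δx|,|Δy|) = gcd(26,19) + gcd(44,39) + gcd(5,22) + gcd(13,2) = 1+1+1+1 = 4.
By Pick's theorem I = A − B/2 + 1 = 237 − 4/2 + 1 = 236.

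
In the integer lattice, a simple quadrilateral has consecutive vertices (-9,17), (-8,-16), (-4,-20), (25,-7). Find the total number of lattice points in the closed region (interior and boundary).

638

The shoelace formula gives twice the area as |((-9)·(-16) − (-8)·17) + ((-8)·(-20) − (-4)·(-16)) + ((-4)·(-7) − 25·(-20)) + (25·17 − (-9)·(-7))| = 1266, so the area is 633.
Summing gcd(|Δx|,|Δy|) over the edges gives the boundary count: gcd(1,33) + gcd(4,4) + gcd(29,13) + gcd(34,24) = 1+4+1+2 = 8.
Pick's theorem gives I = A − B/2 + 1 = 633 − 8/2 + 1 = 630, so the closed region contains I + B = 630 + 8 = 638 lattice points.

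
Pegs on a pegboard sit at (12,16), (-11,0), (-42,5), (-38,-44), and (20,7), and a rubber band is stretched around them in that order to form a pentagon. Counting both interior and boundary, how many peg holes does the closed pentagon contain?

1508

The shoelace formula gives twice the area as |[12·0 − (-11)·16] + [(-11)·5 − (-42)·0] + [(-42)·(-44) − (-38)·5] + [(-38)·7 − 20·(-44)] + [20·16 − 12·7]| = 3009, so the area is 1504.5.
The number of boundary lattice points is Σ gcd(|Δx|,|Δy|) = gcd(23,16) + gcd(31,5) + gcd(4,49) + gcd(58,51) + gcd(8,9) = 1+1+1+1+1 = 5.
Pick's theorem gives I = A − B/2 + 1 = 1504.5 − 5/2 + 1 = 1503, so the closed region contains I + B = 1503 + 5 = 1508 lattice points.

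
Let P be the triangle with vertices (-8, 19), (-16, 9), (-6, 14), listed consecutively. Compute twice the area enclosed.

By the shoelace formula, twice the signed area is |[(-8)·9 − (-16)·19] + [(-16)·14 − (-6)·9] + [(-6)·19 − (-8)·14]| = 60, so the area is 30.

60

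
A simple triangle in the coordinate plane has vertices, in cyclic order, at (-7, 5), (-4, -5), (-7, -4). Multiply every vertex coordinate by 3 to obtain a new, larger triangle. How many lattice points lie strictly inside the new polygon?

106

The shoelace formula gives twice the area as |((-7)·(-5) − (-4)·5) + ((-4)·(-4) − (-7)·(-5)) + ((-7)·5 − (-7)·(-4))| = 27, so the area is 27/2.
Along each edge there are gcd(|Δx|,|Δy|)+1 lattice points, so counting each shared vertex once the boundary has gcd(3,10) + gcd(3,1) + gcd(0,9) = 1+1+9 = 11.
Scaling by 3 multiplies the area by 3² = 9 (so the new area is 121.5) and multiplies the boundary lattice-point count by 3, giving 33.
By Pick's theorem, the interior count of the dilated polygon is 121.5 − 33/2 + 1 = 106.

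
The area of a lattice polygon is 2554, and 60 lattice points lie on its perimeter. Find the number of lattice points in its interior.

Pick's theorem A = I + B/2 − 1 rearranges to I = A − B/2 + 1 = 2554 − 60/2 + 1 = 2525.

2525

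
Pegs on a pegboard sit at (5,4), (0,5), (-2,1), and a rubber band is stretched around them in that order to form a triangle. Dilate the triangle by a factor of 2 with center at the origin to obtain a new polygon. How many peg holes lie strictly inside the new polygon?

Using the shoelace formula, 2A = |(5·5 − 0·4) + (0·1 − (-2)·5) + ((-2)·4 − 5·1)| = 22, so the area is 11.
Summing gcd(|Δx|,|Δy|) over the edges gives the boundary count: gcd(5,1) + gcd(2,4) + gcd(7,3) = 1+2+1 = 4.
Scaling by 2 multiplies the area by 2² = 4 (so the new area is 44) and multiplies the boundary lattice-point count by 2, giving 8.
By Pick's theorem, the interior count of the dilated polygon is 44 − 8/2 + 1 = 41.

41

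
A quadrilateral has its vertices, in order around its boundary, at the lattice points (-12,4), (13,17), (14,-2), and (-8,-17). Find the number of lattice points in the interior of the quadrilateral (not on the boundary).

504

Using the shoelace formula, 2A = |[(-12)·17 − 13·4] + [13·(-2) − 14·17] + [14·(-17) − (-8)·(-2)] + [(-8)·4 − (-12)·(-17)]| = 1010, so the area is 505.
Along each edge there are gcd(|Δx|,|Δy|)+1 lattice points, so counting each shared vertex once the boundary has gcd(25,13) + gcd(1,19) + gcd(22,15) + gcd(4,21) = 1+1+1+1 = 4.
By Pick's theorem A = I + B/2 − 1, so I = 505 − 4/2 + 1 = 504.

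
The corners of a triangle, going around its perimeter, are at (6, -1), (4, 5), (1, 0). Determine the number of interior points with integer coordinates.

The shoelace formula gives twice the area as |(6·5 − 4·(-1)) + (4·0 − 1·5) + (1·(-1) − 6·0)| = 28, so the area is 14.
The number of boundary lattice points is Σ gcd(|Δx|,|Δy|) = gcd(2,6) + gcd(3,5) + gcd(5,1) = 2+1+1 = 4.
Pick's theorem gives I = A − B/2 + 1 = 14 − 4/2 + 1 = 13.

13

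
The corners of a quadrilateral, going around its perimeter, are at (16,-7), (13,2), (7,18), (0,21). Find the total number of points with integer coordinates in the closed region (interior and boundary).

83

Using the shoelace formula, 2A = |[16·2 − 13·(-7)] + [13·18 − 7·2] + [7·21 − 0·18] + [0·(-7) − 16·21]| = 154, so the area is 77.
Summing gcd(|Δx|,|Δy|) over the edges gives the boundary count: gcd(3,9) + gcd(6,16) + gcd(7,3) + gcd(16,28) = 3+2+1+4 = 10.
Pick's theorem gives I = A − B/2 + 1 = 77 − 10/2 + 1 = 73, so the closed region contains I + B = 73 + 10 = 83 lattice points.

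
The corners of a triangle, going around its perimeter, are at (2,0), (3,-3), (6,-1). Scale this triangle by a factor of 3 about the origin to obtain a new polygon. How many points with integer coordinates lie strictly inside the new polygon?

46

By the shoelace formula, twice the signed area is |[2·(-3) − 3·0] + [3·(-1) − 6·(-3)] + [6·0 − 2·(-1)]| = 11, so the area is 11/2.
Along each edge there are gcd(|Δx|,|Δy|)+1 lattice points, so counting each shared vertex once the boundary has gcd(1,3) + gcd(3,2) + gcd(4,1) = 1+1+1 = 3.
Scaling by 3 multiplies the area by 3² = 9 (so the new area is 99/2) and multiplies the boundary lattice-point count by 3, giving 9.
By Pick's theorem, the interior count of the dilated polygon is 99/2 − 9/2 + 1 = 46.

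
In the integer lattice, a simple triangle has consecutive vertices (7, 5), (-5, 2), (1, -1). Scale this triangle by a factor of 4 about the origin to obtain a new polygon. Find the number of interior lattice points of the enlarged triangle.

The shoelace formula gives twice the area as |[7·2 − (-5)·5] + [(-5)·(-1) − 1·2] + [1·5 − 7·(-1)]| = 54, so the area is 27.
Along each edge there are gcd(|Δx|,|Δy|)+1 lattice points, so counting each shared vertex once the boundary has gcd(12,3) + gcd(6,3) + gcd(6,6) = 3+3+6 = 12.
Scaling by 4 multiplies the area by 4² = 16 (so the new area is 432) and multiplies the boundary lattice-point count by 4, giving 48.
By Pick's theorem, the interior count of the dilated polygon is 432 − 48/2 + 1 = 409.

409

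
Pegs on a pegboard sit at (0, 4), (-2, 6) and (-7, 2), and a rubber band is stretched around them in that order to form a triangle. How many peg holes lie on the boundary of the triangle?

The number of boundary lattice points is Σ gcd(|Δx|,|Δy|) = gcd(2,2) + gcd(5,4) + gcd(7,2) = 2+1+1 = 4.

4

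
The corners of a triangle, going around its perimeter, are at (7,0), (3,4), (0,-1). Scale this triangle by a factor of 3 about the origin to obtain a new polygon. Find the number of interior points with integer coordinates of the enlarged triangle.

136

The shoelace formula gives twice the area as |(7·4 − 3·0) + (3·(-1) − 0·4) + (0·0 − 7·(-1))| = 32, so the area is 16.
Along each edge there are gcd(|Δx|,|Δy|)+1 lattice points, so counting each shared vertex once the boundary has gcd(4,4) + gcd(3,5) + gcd(7,1) = 4+1+1 = 6.
Scaling by 3 multiplies the area by 3² = 9 (so the new area is 144) and multiplies the boundary lattice-point count by 3, giving 18.
By Pick's theorem, the interior count of the dilated polygon is 144 − 18/2 + 1 = 136.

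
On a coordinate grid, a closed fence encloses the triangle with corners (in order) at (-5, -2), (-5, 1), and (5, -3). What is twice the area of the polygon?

30

Using the shoelace formula, 2A = |((-5)·1 − (-5)·(-2)) + ((-5)·(-3) − 5·1) + (5·(-2) − (-5)·(-3))| = 30, so the area is 15.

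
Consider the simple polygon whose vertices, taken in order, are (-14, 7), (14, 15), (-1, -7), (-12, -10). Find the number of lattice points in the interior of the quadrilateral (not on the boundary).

342

The shoelace formula gives twice the area as |((-14)·15 − 14·7) + (14·(-7) − (-1)·15) + ((-1)·(-10) − (-12)·(-7)) + ((-12)·7 − (-14)·(-10))| = 689, so the area is 689/2.
The number of boundary lattice points is Σ gcd(|Δx|,|Δy|) = gcd(28,8) + gcd(15,22) + gcd(11,3) + gcd(2,17) = 4+1+1+1 = 7.
By Pick's theorem A = I + B/2 − 1, so I = 689/2 − 7/2 + 1 = 342.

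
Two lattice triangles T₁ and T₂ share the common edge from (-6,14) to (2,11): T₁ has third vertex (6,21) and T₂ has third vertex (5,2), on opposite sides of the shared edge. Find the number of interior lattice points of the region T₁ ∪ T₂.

75

The union is the simple quadrilateral with vertices (-6,14), (6,21), (2,11), (5,2) in order.
Using the shoelace formula, 2A = |[(-6)·21 − 6·14] + [6·11 − 2·21] + [2·2 − 5·11] + [5·14 − (-6)·2]| = 155, so the area is 155/2.
Along each edge there are gcd(|Δx|,|Δy|)+1 lattice points, so counting each shared vertex once the boundary has gcd(12,7) + gcd(4,10) + gcd(3,9) + gcd(11,12) = 1+2+3+1 = 7.
By Pick's theorem I = A − B/2 + 1 = 155/2 − 7/2 + 1 = 75.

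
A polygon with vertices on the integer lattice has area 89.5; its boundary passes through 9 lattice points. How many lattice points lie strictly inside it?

86

From Pick's theorem, I = A − B/2 + 1 = 89.5 − 9/2 + 1 = 86.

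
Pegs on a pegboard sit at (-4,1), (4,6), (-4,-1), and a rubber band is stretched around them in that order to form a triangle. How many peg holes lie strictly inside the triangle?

7

Using the shoelace formula, 2A = |((-4)·6 − 4·1) + (4·(-1) − (-4)·6) + ((-4)·1 − (-4)·(-1))| = 16, so the area is 8.
Summing gcd(|Δx|,|Δy|) over the edges gives the boundary count: gcd(8,5) + gcd(8,7) + gcd(0,2) = 1+1+2 = 4.
Pick's theorem gives I = A − B/2 + 1 = 8 − 4/2 + 1 = 7.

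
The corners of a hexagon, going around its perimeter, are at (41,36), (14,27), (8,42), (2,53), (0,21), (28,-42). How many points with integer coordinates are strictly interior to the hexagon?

1733

By the shoelace formula, twice the signed area is |(41·27 − 14·36) + (14·42 − 8·27) + (8·53 − 2·42) + (2·21 − 0·53) + (0·(-42) − 28·21) + (28·36 − 41·(-42))| = 3499, so the area is 1749.5.
Summing gcd(|Δx|,|Δy|) over the edges gives the boundary count: gcd(27,9) + gcd(6,15) + gcd(6,11) + gcd(2,32) + gcd(28,63) + gcd(13,78) = 9+3+1+2+7+13 = 35.
Pick's theorem gives I = A − B/2 + 1 = 1749.5 − 35/2 + 1 = 1733.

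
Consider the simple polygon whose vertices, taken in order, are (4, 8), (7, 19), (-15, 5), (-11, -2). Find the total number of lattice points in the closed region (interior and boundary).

By the shoelace formula, twice the signed area is |[4·19 − 7·8] + [7·5 − (-15)·19] + [(-15)·(-2) − (-11)·5] + [(-11)·8 − 4·(-2)]| = 345, so the area is 172.5.
The number of boundary lattice points is Σ gcd(|Δx|,|Δy|) = gcd(3,11) + gcd(22,14) + gcd(4,7) + gcd(15,10) = 1+2+1+5 = 9.
Pick's theorem gives I = A − B/2 + 1 = 172.5 − 9/2 + 1 = 169, so the closed region contains I + B = 169 + 9 = 178 lattice points.

178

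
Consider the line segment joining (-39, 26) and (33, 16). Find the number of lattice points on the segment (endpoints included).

3

The number of lattice points on a segment between lattice points is gcd(|Δx|,|Δy|) + 1 = gcd(72,10) + 1 = 2 + 1 = 3.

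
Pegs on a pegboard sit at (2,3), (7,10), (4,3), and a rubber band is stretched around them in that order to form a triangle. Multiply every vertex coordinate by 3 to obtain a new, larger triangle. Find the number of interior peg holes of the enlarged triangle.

The shoelace formula gives twice the area as |[2·10 − 7·3] + [7·3 − 4·10] + [4·3 − 2·3]| = 14, so the area is 7.
Summing gcd(|Δx|,|Δy|) over the edges gives the boundary count: gcd(5,7) + gcd(3,7) + gcd(2,0) = 1+1+2 = 4.
Scaling by 3 multiplies the area by 3² = 9 (so the new area is 63) and multiplies the boundary lattice-point count by 3, giving 12.
By Pick's theorem, the interior count of the dilated polygon is 63 − 12/2 + 1 = 58.

58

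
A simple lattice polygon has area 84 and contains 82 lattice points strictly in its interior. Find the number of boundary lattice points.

Pick's theorem gives A = I + B/2 − 1, so B = 2(A − I + 1) = 2(84 − 82 + 1) = 6.

6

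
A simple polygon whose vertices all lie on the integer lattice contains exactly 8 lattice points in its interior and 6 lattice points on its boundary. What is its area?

Pick's theorem states A = I + B/2 − 1, so A = 8 + 6/2 − 1 = 10.

10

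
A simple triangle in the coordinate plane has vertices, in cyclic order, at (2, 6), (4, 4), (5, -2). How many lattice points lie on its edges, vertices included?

The number of boundary lattice points is Σ gcd(|Δx|,|Δy|) = gcd(2,2) + gcd(1,6) + gcd(3,8) = 2+1+1 = 4.

4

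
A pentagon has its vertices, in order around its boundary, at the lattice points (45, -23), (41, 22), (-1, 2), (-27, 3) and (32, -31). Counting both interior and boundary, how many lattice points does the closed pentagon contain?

By the shoelace formula, twice the signed area is |[45·22 − 41·(-23)] + [41·2 − (-1)·22] + [(-1)·3 − (-27)·2] + [(-27)·(-31) − 32·3] + [32·(-23) − 45·(-31)]| = 3488, so the area is 1744.
The number of boundary lattice points is Σ gcd(|Δx|,|Δy|) = gcd(4,45) + gcd(42,20) + gcd(26,1) + gcd(59,34) + gcd(13,8) = 1+2+1+1+1 = 6.
Pick's theorem gives I = A − B/2 + 1 = 1744 − 6/2 + 1 = 1742, so the closed region contains I + B = 1742 + 6 = 1748 lattice points.

1748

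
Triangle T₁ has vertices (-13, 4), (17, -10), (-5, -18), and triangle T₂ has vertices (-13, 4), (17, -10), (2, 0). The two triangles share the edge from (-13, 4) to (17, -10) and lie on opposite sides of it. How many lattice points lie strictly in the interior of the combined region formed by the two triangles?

315

The union is the simple quadrilateral with vertices (-13, 4), (-5, -18), (17, -10), (2, 0) in order.
Using the shoelace formula, 2A = |((-13)·(-18) − (-5)·4) + ((-5)·(-10) − 17·(-18)) + (17·0 − 2·(-10)) + (2·4 − (-13)·0)| = 638, so the area is 319.
The number of boundary lattice points is Σ gcd(|Δx|,|Δy|) = gcd(8,22) + gcd(22,8) + gcd(15,10) + gcd(15,4) = 2+2+5+1 = 10.
By Pick's theorem I = A − B/2 + 1 = 319 − 10/2 + 1 = 315.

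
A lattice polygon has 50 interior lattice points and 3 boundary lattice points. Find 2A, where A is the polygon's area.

101

Pick's theorem states A = I + B/2 − 1, so A = 50 + 3/2 − 1 = 101/2.
Hence 2A = 101.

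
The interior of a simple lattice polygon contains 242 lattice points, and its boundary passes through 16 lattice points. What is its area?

Pick's theorem states A = I + B/2 − 1, so A = 242 + 16/2 − 1 = 249.

249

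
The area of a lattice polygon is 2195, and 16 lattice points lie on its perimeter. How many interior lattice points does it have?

2188

From Pick's theorem, I = A − B/2 + 1 = 2195 − 16/2 + 1 = 2188.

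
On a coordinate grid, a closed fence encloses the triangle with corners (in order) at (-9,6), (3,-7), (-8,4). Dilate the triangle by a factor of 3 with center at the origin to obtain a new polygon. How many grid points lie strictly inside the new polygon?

31

By the shoelace formula, twice the signed area is |((-9)·(-7) − 3·6) + (3·4 − (-8)·(-7)) + ((-8)·6 − (-9)·4)| = 11, so the area is 11/2.
Along each edge there are gcd(|Δx|,|Δy|)+1 lattice points, so counting each shared vertex once the boundary has gcd(12,13) + gcd(11,11) + gcd(1,2) = 1+11+1 = 13.
Scaling by 3 multiplies the area by 3² = 9 (so the new area is 99/2) and multiplies the boundary lattice-point count by 3, giving 39.
By Pick's theorem, the interior count of the dilated polygon is 99/2 − 39/2 + 1 = 31.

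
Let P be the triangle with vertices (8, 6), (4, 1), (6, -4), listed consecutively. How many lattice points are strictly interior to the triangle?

14

Using the shoelace formula, 2A = |[8·1 − 4·6] + [4·(-4) − 6·1] + [6·6 − 8·(-4)]| = 30, so the area is 15.
Along each edge there are gcd(|Δx|,|Δy|)+1 lattice points, so counting each shared vertex once the boundary has gcd(4,5) + gcd(2,5) + gcd(2,10) = 1+1+2 = 4.
Pick's theorem gives I = A − B/2 + 1 = 15 − 4/2 + 1 = 14.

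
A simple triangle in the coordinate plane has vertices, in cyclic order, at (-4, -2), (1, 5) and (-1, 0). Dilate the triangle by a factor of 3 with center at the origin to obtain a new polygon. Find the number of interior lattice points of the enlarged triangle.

46

By the shoelace formula, twice the signed area is |((-4)·5 − 1·(-2)) + (1·0 − (-1)·5) + ((-1)·(-2) − (-4)·0)| = 11, so the area is 11/2.
Summing gcd(|Δx|,|Δy|) over the edges gives the boundary count: gcd(5,7) + gcd(2,5) + gcd(3,2) = 1+1+1 = 3.
Scaling by 3 multiplies the area by 3² = 9 (so the new area is 99/2) and multiplies the boundary lattice-point count by 3, giving 9.
By Pick's theorem, the interior count of the dilated polygon is 99/2 − 9/2 + 1 = 46.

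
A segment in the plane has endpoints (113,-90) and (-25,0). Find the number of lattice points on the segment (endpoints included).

7

The number of lattice points on a segment between lattice points is gcd(|Δx|,|Δy|) + 1 = gcd(138,90) + 1 = 6 + 1 = 7.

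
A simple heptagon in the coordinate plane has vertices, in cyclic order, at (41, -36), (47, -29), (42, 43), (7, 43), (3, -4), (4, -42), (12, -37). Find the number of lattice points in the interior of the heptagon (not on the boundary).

3191

Using the shoelace formula, 2A = |(41·(-29) − 47·(-36)) + (47·43 − 42·(-29)) + (42·43 − 7·43) + (7·(-4) − 3·43) + (3·(-42) − 4·(-4)) + (4·(-37) − 12·(-42)) + (12·(-36) − 41·(-37))| = 6421, so the area is 6421/2.
Along each edge there are gcd(|Δx|,|Δy|)+1 lattice points, so counting each shared vertex once the boundary has gcd(6,7) + gcd(5,72) + gcd(35,0) + gcd(4,47) + gcd(1,38) + gcd(8,5) + gcd(29,1) = 1+1+35+1+1+1+1 = 41.
Pick's theorem gives I = A − B/2 + 1 = 6421/2 − 41/2 + 1 = 3191.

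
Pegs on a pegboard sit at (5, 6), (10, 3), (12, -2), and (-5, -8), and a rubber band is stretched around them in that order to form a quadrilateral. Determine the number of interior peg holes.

The shoelace formula gives twice the area as |(5·3 − 10·6) + (10·(-2) − 12·3) + (12·(-8) − (-5)·(-2)) + ((-5)·6 − 5·(-8))| = 197, so the area is 98.5.
Along each edge there are gcd(|Δx|,|Δy|)+1 lattice points, so counting each shared vertex once the boundary has gcd(5,3) + gcd(2,5) + gcd(17,6) + gcd(10,14) = 1+1+1+2 = 5.
Pick's theorem gives I = A − B/2 + 1 = 98.5 − 5/2 + 1 = 97.

97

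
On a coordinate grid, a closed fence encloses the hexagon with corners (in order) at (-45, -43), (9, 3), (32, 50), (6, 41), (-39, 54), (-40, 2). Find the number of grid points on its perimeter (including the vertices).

Along each edge there are gcd(|Δx|,|Δy|)+1 lattice points, so counting each shared vertex once the boundary has gcd(54,46) + gcd(23,47) + gcd(26,9) + gcd(45,13) + gcd(1,52) + gcd(5,45) = 2+1+1+1+1+5 = 11.

11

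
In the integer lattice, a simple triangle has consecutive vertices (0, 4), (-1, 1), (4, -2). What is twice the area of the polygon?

By the shoelace formula, twice the signed area is |(0·1 − (-1)·4) + ((-1)·(-2) − 4·1) + (4·4 − 0·(-2))| = 18, so the area is 9.

18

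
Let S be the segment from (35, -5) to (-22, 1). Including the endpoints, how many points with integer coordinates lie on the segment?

The number of lattice points on a segment between lattice points is gcd(|Δx|,|Δy|) + 1 = gcd(57,6) + 1 = 3 + 1 = 4.

4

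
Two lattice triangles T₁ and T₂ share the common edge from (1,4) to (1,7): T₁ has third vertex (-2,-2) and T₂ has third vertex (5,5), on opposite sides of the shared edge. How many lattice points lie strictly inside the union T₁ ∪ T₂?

7

The union is the simple quadrilateral with vertices (1,4), (-2,-2), (1,7), (5,5) in order.
By the shoelace formula, twice the signed area is |(1·(-2) − (-2)·4) + ((-2)·7 − 1·(-2)) + (1·5 − 5·7) + (5·4 − 1·5)| = 21, so the area is 10.5.
The number of boundary lattice points is Σ gcd(|Δx|,|Δy|) = gcd(3,6) + gcd(3,9) + gcd(4,2) + gcd(4,1) = 3+3+2+1 = 9.
By Pick's theorem I = A − B/2 + 1 = 10.5 − 9/2 + 1 = 7.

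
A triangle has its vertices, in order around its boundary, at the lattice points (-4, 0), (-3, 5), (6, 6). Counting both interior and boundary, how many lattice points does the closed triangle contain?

25

Using the shoelace formula, 2A = |((-4)·5 − (-3)·0) + ((-3)·6 − 6·5) + (6·0 − (-4)·6)| = 44, so the area is 22.
The number of boundary lattice points is Σ gcd(|Δx|,|Δy|) = gcd(1,5) + gcd(9,1) + gcd(10,6) = 1+1+2 = 4.
Pick's theorem gives I = A − B/2 + 1 = 22 − 4/2 + 1 = 21, so the closed region contains I + B = 21 + 4 = 25 lattice points.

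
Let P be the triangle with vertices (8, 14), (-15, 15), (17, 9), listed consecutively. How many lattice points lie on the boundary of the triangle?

4

The number of boundary lattice points is Σ gcd(|Δx|,|Δy|) = gcd(23,1) + gcd(32,6) + gcd(9,5) = 1+2+1 = 4.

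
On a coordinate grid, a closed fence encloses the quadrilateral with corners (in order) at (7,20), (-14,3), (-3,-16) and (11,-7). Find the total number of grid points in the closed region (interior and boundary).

Using the shoelace formula, 2A = |[7·3 − (-14)·20] + [(-14)·(-16) − (-3)·3] + [(-3)·(-7) − 11·(-16)] + [11·20 − 7·(-7)]| = 1000, so the area is 500.
Along each edge there are gcd(|Δx|,|Δy|)+1 lattice points, so counting each shared vertex once the boundary has gcd(21,17) + gcd(11,19) + gcd(14,9) + gcd(4,27) = 1+1+1+1 = 4.
Pick's theorem gives I = A − B/2 + 1 = 500 − 4/2 + 1 = 499, so the closed region contains I + B = 499 + 4 = 503 lattice points.

503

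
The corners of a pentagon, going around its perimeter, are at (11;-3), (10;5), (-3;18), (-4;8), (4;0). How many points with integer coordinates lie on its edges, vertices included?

Along each edge there are gcd(|Δx|,|Δy|)+1 lattice points, so counting each shared vertex once the boundary has gcd(1,8) + gcd(13,13) + gcd(1,10) + gcd(8,8) + gcd(7,3) = 1+13+1+8+1 = 24.

24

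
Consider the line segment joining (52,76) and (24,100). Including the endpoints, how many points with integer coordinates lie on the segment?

The number of lattice points on a segment between lattice points is gcd(|Δx|,|Δy|) + 1 = gcd(28,24) + 1 = 4 + 1 = 5.

5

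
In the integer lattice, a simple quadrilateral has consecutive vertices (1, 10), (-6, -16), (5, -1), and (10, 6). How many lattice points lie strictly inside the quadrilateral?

131

Using the shoelace formula, 2A = |[1·(-16) − (-6)·10] + [(-6)·(-1) − 5·(-16)] + [5·6 − 10·(-1)] + [10·10 − 1·6]| = 264, so the area is 132.
The number of boundary lattice points is Σ gcd(|Δx|,|Δy|) = gcd(7,26) + gcd(11,15) + gcd(5,7) + gcd(9,4) = 1+1+1+1 = 4.
Pick's theorem gives I = A − B/2 + 1 = 132 − 4/2 + 1 = 131.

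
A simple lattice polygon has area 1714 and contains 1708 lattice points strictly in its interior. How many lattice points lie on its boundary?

Pick's theorem gives A = I + B/2 − 1, so B = 2(A − I + 1) = 2(1714 − 1708 + 1) = 14.

14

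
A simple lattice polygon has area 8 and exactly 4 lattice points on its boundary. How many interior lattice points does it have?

7

From Pick's theorem, I = A − B/2 + 1 = 8 − 4/2 + 1 = 7.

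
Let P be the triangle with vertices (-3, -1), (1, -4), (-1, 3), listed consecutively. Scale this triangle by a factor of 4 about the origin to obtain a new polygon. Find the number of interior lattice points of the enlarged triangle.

169

By the shoelace formula, twice the signed area is |[(-3)·(-4) − 1·(-1)] + [1·3 − (-1)·(-4)] + [(-1)·(-1) − (-3)·3]| = 22, so the area is 11.
Summing gcd(|Δx|,|Δy|) over the edges gives the boundary count: gcd(4,3) + gcd(2,7) + gcd(2,4) = 1+1+2 = 4.
Scaling by 4 multiplies the area by 4² = 16 (so the new area is 176) and multiplies the boundary lattice-point count by 4, giving 16.
By Pick's theorem, the interior count of the dilated polygon is 176 − 16/2 + 1 = 169.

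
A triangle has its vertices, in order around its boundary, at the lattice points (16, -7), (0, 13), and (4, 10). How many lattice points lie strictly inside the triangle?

14

Using the shoelace formula, 2A = |[16·13 − 0·(-7)] + [0·10 − 4·13] + [4·(-7) − 16·10]| = 32, so the area is 16.
Summing gcd(|Δx|,|Δy|) over the edges gives the boundary count: gcd(16,20) + gcd(4,3) + gcd(12,17) = 4+1+1 = 6.
Pick's theorem gives I = A − B/2 + 1 = 16 − 6/2 + 1 = 14.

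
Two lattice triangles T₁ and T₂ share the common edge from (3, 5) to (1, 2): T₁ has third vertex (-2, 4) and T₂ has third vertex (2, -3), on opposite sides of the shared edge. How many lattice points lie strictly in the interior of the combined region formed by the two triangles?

12

The union is the simple quadrilateral with vertices (3, 5), (-2, 4), (1, 2), (2, -3) in order.
By the shoelace formula, twice the signed area is |(3·4 − (-2)·5) + ((-2)·2 − 1·4) + (1·(-3) − 2·2) + (2·5 − 3·(-3))| = 26, so the area is 13.
Along each edge there are gcd(|Δx|,|Δy|)+1 lattice points, so counting each shared vertex once the boundary has gcd(5,1) + gcd(3,2) + gcd(1,5) + gcd(1,8) = 1+1+1+1 = 4.
By Pick's theorem I = A − B/2 + 1 = 13 − 4/2 + 1 = 12.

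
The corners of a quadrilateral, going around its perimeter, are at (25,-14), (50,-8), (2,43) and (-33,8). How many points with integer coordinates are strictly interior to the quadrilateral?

2162

The shoelace formula gives twice the area as |[25·(-8) − 50·(-14)] + [50·43 − 2·(-8)] + [2·8 − (-33)·43] + [(-33)·(-14) − 25·8]| = 4363, so the area is 4363/2.
Summing gcd(|Δx|,|Δy|) over the edges gives the boundary count: gcd(25,6) + gcd(48,51) + gcd(35,35) + gcd(58,22) = 1+3+35+2 = 41.
By Pick's theorem A = I + B/2 − 1, so I = 4363/2 − 41/2 + 1 = 2162.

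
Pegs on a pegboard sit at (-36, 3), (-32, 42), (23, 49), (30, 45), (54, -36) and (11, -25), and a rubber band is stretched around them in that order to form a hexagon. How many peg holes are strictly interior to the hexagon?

4855

The shoelace formula gives twice the area as |[(-36)·42 − (-32)·3] + [(-32)·49 − 23·42] + [23·45 − 30·49] + [30·(-36) − 54·45] + [54·(-25) − 11·(-36)] + [11·3 − (-36)·(-25)]| = 9716, so the area is 4858.
Along each edge there are gcd(|Δx|,|Δy|)+1 lattice points, so counting each shared vertex once the boundary has gcd(4,39) + gcd(55,7) + gcd(7,4) + gcd(24,81) + gcd(43,11) + gcd(47,28) = 1+1+1+3+1+1 = 8.
Pick's theorem gives I = A − B/2 + 1 = 4858 − 8/2 + 1 = 4855.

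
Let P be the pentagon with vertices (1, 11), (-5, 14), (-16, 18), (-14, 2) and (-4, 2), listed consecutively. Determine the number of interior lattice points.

171

The shoelace formula gives twice the area as |[1·14 − (-5)·11] + [(-5)·18 − (-16)·14] + [(-16)·2 − (-14)·18] + [(-14)·2 − (-4)·2] + [(-4)·11 − 1·2]| = 357, so the area is 357/2.
The number of boundary lattice points is Σ gcd(|Δx|,|Δy|) = gcd(6,3) + gcd(11,4) + gcd(2,16) + gcd(10,0) + gcd(5,9) = 3+1+2+10+1 = 17.
Pick's theorem gives I = A − B/2 + 1 = 357/2 − 17/2 + 1 = 171.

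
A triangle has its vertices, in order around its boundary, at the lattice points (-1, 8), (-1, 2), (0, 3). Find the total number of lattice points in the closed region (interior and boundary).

By the shoelace formula, twice the signed area is |[(-1)·2 − (-1)·8] + [(-1)·3 − 0·2] + [0·8 − (-1)·3]| = 6, so the area is 3.
Summing gcd(|Δx|,|Δy|) over the edges gives the boundary count: gcd(0,6) + gcd(1,1) + gcd(1,5) = 6+1+1 = 8.
Pick's theorem gives I = A − B/2 + 1 = 3 − 8/2 + 1 = 0, so the closed region contains I + B = 0 + 8 = 8 lattice points.

8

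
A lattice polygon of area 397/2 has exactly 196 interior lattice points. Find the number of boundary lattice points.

Pick's theorem gives A = I + B/2 − 1, so B = 2(A − I + 1) = 2(397/2 − 196 + 1) = 7.

7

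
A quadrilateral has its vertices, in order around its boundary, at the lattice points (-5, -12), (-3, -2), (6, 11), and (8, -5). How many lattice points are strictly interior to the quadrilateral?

Using the shoelace formula, 2A = |((-5)·(-2) − (-3)·(-12)) + ((-3)·11 − 6·(-2)) + (6·(-5) − 8·11) + (8·(-12) − (-5)·(-5))| = 286, so the area is 143.
Summing gcd(|Δx|,|Δy|) over the edges gives the boundary count: gcd(2,10) + gcd(9,13) + gcd(2,16) + gcd(13,7) = 2+1+2+1 = 6.
By Pick's theorem A = I + B/2 − 1, so I = 143 − 6/2 + 1 = 141.

141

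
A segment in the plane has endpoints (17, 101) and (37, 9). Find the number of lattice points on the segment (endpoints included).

5

The number of lattice points on a segment between lattice points is gcd(|Δx|,|Δy|) + 1 = gcd(20,92) + 1 = 4 + 1 = 5.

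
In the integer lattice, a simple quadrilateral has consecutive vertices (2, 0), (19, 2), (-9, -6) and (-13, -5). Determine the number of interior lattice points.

Using the shoelace formula, 2A = |[2·2 − 19·0] + [19·(-6) − (-9)·2] + [(-9)·(-5) − (-13)·(-6)] + [(-13)·0 − 2·(-5)]| = 115, so the area is 57.5.
Summing gcd(|Δx|,|Δy|) over the edges gives the boundary count: gcd(17,2) + gcd(28,8) + gcd(4,1) + gcd(15,5) = 1+4+1+5 = 11.
By Pick's theorem A = I + B/2 − 1, so I = 57.5 − 11/2 + 1 = 53.

53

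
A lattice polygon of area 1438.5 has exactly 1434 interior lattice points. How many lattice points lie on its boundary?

Pick's theorem gives A = I + B/2 − 1, so B = 2(A − I + 1) = 2(1438.5 − 1434 + 1) = 11.

11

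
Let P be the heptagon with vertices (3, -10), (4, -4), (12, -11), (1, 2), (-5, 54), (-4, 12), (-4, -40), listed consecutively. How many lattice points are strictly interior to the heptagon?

Using the shoelace formula, 2A = |(3·(-4) − 4·(-10)) + (4·(-11) − 12·(-4)) + (12·2 − 1·(-11)) + (1·54 − (-5)·2) + ((-5)·12 − (-4)·54) + ((-4)·(-40) − (-4)·12) + ((-4)·(-10) − 3·(-40))| = 655, so the area is 655/2.
The number of boundary lattice points is Σ gcd(|Δx|,|Δy|) = gcd(1,6) + gcd(8,7) + gcd(11,13) + gcd(6,52) + gcd(1,42) + gcd(0,52) + gcd(7,30) = 1+1+1+2+1+52+1 = 59.
Pick's theorem gives I = A − B/2 + 1 = 655/2 − 59/2 + 1 = 299.

299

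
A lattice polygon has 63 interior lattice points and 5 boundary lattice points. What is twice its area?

By Pick's theorem, A = I + B/2 − 1 = 63 + 5/2 − 1 = 129/2.
Hence 2A = 129.

129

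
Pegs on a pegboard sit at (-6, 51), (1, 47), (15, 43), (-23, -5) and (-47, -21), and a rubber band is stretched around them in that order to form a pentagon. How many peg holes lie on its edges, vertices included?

The number of boundary lattice points is Σ gcd(|Δx|,|Δy|) = gcd(7,4) + gcd(14,4) + gcd(38,48) + gcd(24,16) + gcd(41,72) = 1+2+2+8+1 = 14.

14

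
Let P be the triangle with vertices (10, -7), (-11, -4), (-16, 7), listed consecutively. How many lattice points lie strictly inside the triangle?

The shoelace formula gives twice the area as |[10·(-4) − (-11)·(-7)] + [(-11)·7 − (-16)·(-4)] + [(-16)·(-7) − 10·7]| = 216, so the area is 108.
The number of boundary lattice points is Σ gcd(|Δx|,|Δy|) = gcd(21,3) + gcd(5,11) + gcd(26,14) = 3+1+2 = 6.
Pick's theorem gives I = A − B/2 + 1 = 108 − 6/2 + 1 = 106.

106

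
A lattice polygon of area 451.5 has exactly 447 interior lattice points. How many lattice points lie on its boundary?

11

Pick's theorem gives A = I + B/2 − 1, so B = 2(A − I + 1) = 2(451.5 − 447 + 1) = 11.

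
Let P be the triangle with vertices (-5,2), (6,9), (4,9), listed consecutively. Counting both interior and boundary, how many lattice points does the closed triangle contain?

Using the shoelace formula, 2A = |((-5)·9 − 6·2) + (6·9 − 4·9) + (4·2 − (-5)·9)| = 14, so the area is 7.
Summing gcd(|Δx|,|Δy|) over the edges gives the boundary count: gcd(11,7) + gcd(2,0) + gcd(9,7) = 1+2+1 = 4.
Pick's theorem gives I = A − B/2 + 1 = 7 − 4/2 + 1 = 6, so the closed region contains I + B = 6 + 4 = 10 lattice points.

10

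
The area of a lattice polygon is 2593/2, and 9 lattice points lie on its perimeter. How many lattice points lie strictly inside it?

1293

From Pick's theorem, I = A − B/2 + 1 = 2593/2 − 9/2 + 1 = 1293.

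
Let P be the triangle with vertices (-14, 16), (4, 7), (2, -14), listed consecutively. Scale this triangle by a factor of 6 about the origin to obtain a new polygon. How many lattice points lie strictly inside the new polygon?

7093

The shoelace formula gives twice the area as |((-14)·7 − 4·16) + (4·(-14) − 2·7) + (2·16 − (-14)·(-14))| = 396, so the area is 198.
Along each edge there are gcd(|Δx|,|Δy|)+1 lattice points, so counting each shared vertex once the boundary has gcd(18,9) + gcd(2,21) + gcd(16,30) = 9+1+2 = 12.
Scaling by 6 multiplies the area by 6² = 36 (so the new area is 7128) and multiplies the boundary lattice-point count by 6, giving 72.
By Pick's theorem, the interior count of the dilated polygon is 7128 − 72/2 + 1 = 7093.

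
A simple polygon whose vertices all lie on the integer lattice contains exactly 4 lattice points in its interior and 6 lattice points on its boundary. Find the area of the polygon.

6

By Pick's theorem, A = I + B/2 − 1 = 4 + 6/2 − 1 = 6.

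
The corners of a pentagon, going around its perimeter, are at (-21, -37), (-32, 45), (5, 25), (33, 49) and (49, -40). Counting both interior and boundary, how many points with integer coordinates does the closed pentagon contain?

5059

By the shoelace formula, twice the signed area is |[(-21)·45 − (-32)·(-37)] + [(-32)·25 − 5·45] + [5·49 − 33·25] + [33·(-40) − 49·49] + [49·(-37) − (-21)·(-40)]| = 10108, so the area is 5054.
Summing gcd(|Δx|,|Δy|) over the edges gives the boundary count: gcd(11,82) + gcd(37,20) + gcd(28,24) + gcd(16,89) + gcd(70,3) = 1+1+4+1+1 = 8.
Pick's theorem gives I = A − B/2 + 1 = 5054 − 8/2 + 1 = 5051, so the closed region contains I + B = 5051 + 8 = 5059 lattice points.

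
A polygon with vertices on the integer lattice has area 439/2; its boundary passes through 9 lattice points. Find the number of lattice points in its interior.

From Pick's theorem, I = A − B/2 + 1 = 439/2 − 9/2 + 1 = 216.

216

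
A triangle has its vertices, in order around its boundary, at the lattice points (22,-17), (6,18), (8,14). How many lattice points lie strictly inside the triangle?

2

Using the shoelace formula, 2A = |[22·18 − 6·(-17)] + [6·14 − 8·18] + [8·(-17) − 22·14]| = 6, so the area is 3.
Summing gcd(|Δx|,|Δy|) over the edges gives the boundary count: gcd(16,35) + gcd(2,4) + gcd(14,31) = 1+2+1 = 4.
Pick's theorem gives I = A − B/2 + 1 = 3 − 4/2 + 1 = 2.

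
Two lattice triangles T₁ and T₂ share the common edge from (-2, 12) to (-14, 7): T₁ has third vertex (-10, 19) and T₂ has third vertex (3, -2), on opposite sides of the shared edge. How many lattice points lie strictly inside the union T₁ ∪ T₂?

The union is the simple quadrilateral with vertices (-2, 12), (-10, 19), (-14, 7), (3, -2) in order.
The shoelace formula gives twice the area as |((-2)·19 − (-10)·12) + ((-10)·7 − (-14)·19) + ((-14)·(-2) − 3·7) + (3·12 − (-2)·(-2))| = 317, so the area is 158.5.
Summing gcd(|Δx|,|Δy|) over the edges gives the boundary count: gcd(8,7) + gcd(4,12) + gcd(17,9) + gcd(5,14) = 1+4+1+1 = 7.
By Pick's theorem I = A − B/2 + 1 = 158.5 − 7/2 + 1 = 156.

156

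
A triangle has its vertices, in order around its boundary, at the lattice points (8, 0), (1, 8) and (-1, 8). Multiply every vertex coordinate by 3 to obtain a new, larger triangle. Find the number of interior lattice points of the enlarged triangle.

Using the shoelace formula, 2A = |[8·8 − 1·0] + [1·8 − (-1)·8] + [(-1)·0 − 8·8]| = 16, so the area is 8.
The number of boundary lattice points is Σ gcd(|Δx|,|Δy|) = gcd(7,8) + gcd(2,0) + gcd(9,8) = 1+2+1 = 4.
Scaling by 3 multiplies the area by 3² = 9 (so the new area is 72) and multiplies the boundary lattice-point count by 3, giving 12.
By Pick's theorem, the interior count of the dilated polygon is 72 − 12/2 + 1 = 67.

67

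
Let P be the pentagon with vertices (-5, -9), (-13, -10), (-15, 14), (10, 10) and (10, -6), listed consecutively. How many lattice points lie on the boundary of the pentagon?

23

The number of boundary lattice points is Σ gcd(|Δx|,|Δy|) = gcd(8,1) + gcd(2,24) + gcd(25,4) + gcd(0,16) + gcd(15,3) = 1+2+1+16+3 = 23.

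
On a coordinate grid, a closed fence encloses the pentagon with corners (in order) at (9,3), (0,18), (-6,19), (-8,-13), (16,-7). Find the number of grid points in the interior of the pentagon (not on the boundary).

Using the shoelace formula, 2A = |(9·18 − 0·3) + (0·19 − (-6)·18) + ((-6)·(-13) − (-8)·19) + ((-8)·(-7) − 16·(-13)) + (16·3 − 9·(-7))| = 875, so the area is 875/2.
The number of boundary lattice points is Σ gcd(|Δx|,|Δy|) = gcd(9,15) + gcd(6,1) + gcd(2,32) + gcd(24,6) + gcd(7,10) = 3+1+2+6+1 = 13.
Pick's theorem gives I = A − B/2 + 1 = 875/2 − 13/2 + 1 = 432.

432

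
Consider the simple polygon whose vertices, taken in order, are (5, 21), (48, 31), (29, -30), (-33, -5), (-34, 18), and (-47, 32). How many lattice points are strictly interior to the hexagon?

The shoelace formula gives twice the area as |(5·31 − 48·21) + (48·(-30) − 29·31) + (29·(-5) − (-33)·(-30)) + ((-33)·18 − (-34)·(-5)) + ((-34)·32 − (-47)·18) + ((-47)·21 − 5·32)| = 6480, so the area is 3240.
Summing gcd(|Δx|,|Δy|) over the edges gives the boundary count: gcd(43,10) + gcd(19,61) + gcd(62,25) + gcd(1,23) + gcd(13,14) + gcd(52,11) = 1+1+1+1+1+1 = 6.
By Pick's theorem A = I + B/2 − 1, so I = 3240 − 6/2 + 1 = 3238.

3238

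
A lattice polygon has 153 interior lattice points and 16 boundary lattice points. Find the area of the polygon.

160

Pick's theorem states A = I + B/2 − 1, so A = 153 + 16/2 − 1 = 160.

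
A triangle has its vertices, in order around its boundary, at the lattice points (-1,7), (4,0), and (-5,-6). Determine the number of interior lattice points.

45

By the shoelace formula, twice the signed area is |[(-1)·0 − 4·7] + [4·(-6) − (-5)·0] + [(-5)·7 − (-1)·(-6)]| = 93, so the area is 46.5.
Summing gcd(|Δx|,|Δy|) over the edges gives the boundary count: gcd(5,7) + gcd(9,6) + gcd(4,13) = 1+3+1 = 5.
Pick's theorem gives I = A − B/2 + 1 = 46.5 − 5/2 + 1 = 45.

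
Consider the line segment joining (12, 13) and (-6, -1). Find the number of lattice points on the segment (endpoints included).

The number of lattice points on a segment between lattice points is gcd(|Δx|,|Δy|) + 1 = gcd(18,14) + 1 = 2 + 1 = 3.

3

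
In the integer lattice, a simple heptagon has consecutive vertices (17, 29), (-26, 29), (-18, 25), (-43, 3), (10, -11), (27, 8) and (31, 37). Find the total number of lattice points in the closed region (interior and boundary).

2018

The shoelace formula gives twice the area as |(17·29 − (-26)·29) + ((-26)·25 − (-18)·29) + ((-18)·3 − (-43)·25) + ((-43)·(-11) − 10·3) + (10·8 − 27·(-11)) + (27·37 − 31·8) + (31·29 − 17·37)| = 3981, so the area is 3981/2.
Along each edge there are gcd(|Δx|,|Δy|)+1 lattice points, so counting each shared vertex once the boundary has gcd(43,0) + gcd(8,4) + gcd(25,22) + gcd(53,14) + gcd(17,19) + gcd(4,29) + gcd(14,8) = 43+4+1+1+1+1+2 = 53.
Pick's theorem gives I = A − B/2 + 1 = 3981/2 − 53/2 + 1 = 1965, so the closed region contains I + B = 1965 + 53 = 2018 lattice points.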